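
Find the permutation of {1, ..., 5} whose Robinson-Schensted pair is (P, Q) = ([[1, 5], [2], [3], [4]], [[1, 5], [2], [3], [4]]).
Reverse the RSK construction: for i from n down to 1, find the cell of Q containing i, remove the entry at that cell from P, and reverse-bump it up through P; the value ejected from row 1 is w(i).

Step i=5: Q has 5 at row 1, column 2; remove that cell from P, ejecting 5. So w(5) = 5. P is now [[1], [2], [3], [4]].
Step i=4: Q has 4 at row 4, column 1; remove 4 from row 4 of P and reverse-bump: 4 enters row 3 and ejects 3; 3 enters row 2 and ejects 2; 2 enters row 1 and ejects 1. So w(4) = 1. P is now [[2], [3], [4]].
Step i=3: Q has 3 at row 3, column 1; remove 4 from row 3 of P and reverse-bump: 4 enters row 2 and ejects 3; 3 enters row 1 and ejects 2. So w(3) = 2. P is now [[3], [4]].
Step i=2: Q has 2 at row 2, column 1; remove 4 from row 2 of P and reverse-bump: 4 enters row 1 and ejects 3. So w(2) = 3. P is now [[4]].
Step i=1: Q has 1 at row 1, column 1; remove that cell from P, ejecting 4. So w(1) = 4. P is now [].

So w = 4 3 2 1 5.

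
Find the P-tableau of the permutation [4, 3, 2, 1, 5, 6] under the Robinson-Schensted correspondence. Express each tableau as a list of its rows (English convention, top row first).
P = [[1, 5, 6], [2], [3], [4]]

Insert 4: appended to row 1. P = [[4]].
Insert 3: 3 bumps 4 from row 1; 4 starts row 2. P = [[3], [4]].
Insert 2: 2 bumps 3 from row 1; 3 bumps 4 from row 2; 4 starts row 3. P = [[2], [3], [4]].
Insert 1: 1 bumps 2 from row 1; 2 bumps 3 from row 2; 3 bumps 4 from row 3; 4 starts row 4. P = [[1], [2], [3], [4]].
Insert 5: appended to row 1. P = [[1, 5], [2], [3], [4]].
Insert 6: appended to row 1. P = [[1, 5, 6], [2], [3], [4]].

So P = [[1, 5, 6], [2], [3], [4]].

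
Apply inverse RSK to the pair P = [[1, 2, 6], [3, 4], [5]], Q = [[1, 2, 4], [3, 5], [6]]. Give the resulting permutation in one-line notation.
Reverse the RSK construction: for i from n down to 1, find the cell of Q containing i, remove the entry at that cell from P, and reverse-bump it up through P; the value ejected from row 1 is w(i).

Step i=6: Q has 6 at row 3, column 1; remove 5 from row 3 of P and reverse-bump: 5 enters row 2 and ejects 4; 4 enters row 1 and ejects 2. So w(6) = 2. P is now [[1, 4, 6], [3, 5]].
Step i=5: Q has 5 at row 2, column 2; remove 5 from row 2 of P and reverse-bump: 5 enters row 1 and ejects 4. So w(5) = 4. P is now [[1, 5, 6], [3]].
Step i=4: Q has 4 at row 1, column 3; remove that cell from P, ejecting 6. So w(4) = 6. P is now [[1, 5], [3]].
Step i=3: Q has 3 at row 2, column 1; remove 3 from row 2 of P and reverse-bump: 3 enters row 1 and ejects 1. So w(3) = 1. P is now [[3, 5]].
Step i=2: Q has 2 at row 1, column 2; remove that cell from P, ejecting 5. So w(2) = 5. P is now [[3]].
Step i=1: Q has 1 at row 1, column 1; remove that cell from P, ejecting 3. So w(1) = 3. P is now [].

So w = 3 5 1 6 4 2.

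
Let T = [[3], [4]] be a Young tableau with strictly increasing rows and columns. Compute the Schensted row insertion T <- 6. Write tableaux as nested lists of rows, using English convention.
[[3, 6], [4]]

6 is larger than every entry of row 1, so it is appended to row 1. The new tableau is [[3, 6], [4]].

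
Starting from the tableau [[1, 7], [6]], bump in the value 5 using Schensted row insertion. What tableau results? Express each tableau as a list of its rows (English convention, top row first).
In row 1, 5 replaces 7 (the leftmost entry greater than 5); 7 is bumped to row 2. 7 is appended to row 2. The new tableau is [[1, 5], [6, 7]].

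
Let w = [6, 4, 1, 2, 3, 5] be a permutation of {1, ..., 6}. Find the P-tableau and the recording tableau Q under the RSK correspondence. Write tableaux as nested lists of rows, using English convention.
P = [[1, 2, 3, 5], [4], [6]], Q = [[1, 4, 5, 6], [2], [3]]

Insert each entry of the permutation into P by Schensted row insertion, recording in Q the position of each new cell.

Insert 6: appended to row 1. P = [[6]], Q = [[1]].
Insert 4: 4 bumps 6 from row 1; 6 starts row 2. P = [[4], [6]], Q = [[1], [2]].
Insert 1: 1 bumps 4 from row 1; 4 bumps 6 from row 2; 6 starts row 3. P = [[1], [4], [6]], Q = [[1], [2], [3]].
Insert 2: appended to row 1. P = [[1, 2], [4], [6]], Q = [[1, 4], [2], [3]].
Insert 3: appended to row 1. P = [[1, 2, 3], [4], [6]], Q = [[1, 4, 5], [2], [3]].
Insert 5: appended to row 1. P = [[1, 2, 3, 5], [4], [6]], Q = [[1, 4, 5, 6], [2], [3]].

So P = [[1, 2, 3, 5], [4], [6]], Q = [[1, 4, 5, 6], [2], [3]].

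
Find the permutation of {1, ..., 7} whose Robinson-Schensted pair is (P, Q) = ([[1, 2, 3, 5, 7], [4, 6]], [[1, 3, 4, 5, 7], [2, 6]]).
4 1 2 3 6 5 7

Reverse the RSK construction: for i from n down to 1, find the cell of Q containing i, remove the entry at that cell from P, and reverse-bump it up through P; the value ejected from row 1 is w(i).

Step i=7: Q has 7 at row 1, column 5; remove that cell from P, ejecting 7. So w(7) = 7. P is now [[1, 2, 3, 5], [4, 6]].
Step i=6: Q has 6 at row 2, column 2; remove 6 from row 2 of P and reverse-bump: 6 enters row 1 and ejects 5. So w(6) = 5. P is now [[1, 2, 3, 6], [4]].
Step i=5: Q has 5 at row 1, column 4; remove that cell from P, ejecting 6. So w(5) = 6. P is now [[1, 2, 3], [4]].
Step i=4: Q has 4 at row 1, column 3; remove that cell from P, ejecting 3. So w(4) = 3. P is now [[1, 2], [4]].
Step i=3: Q has 3 at row 1, column 2; remove that cell from P, ejecting 2. So w(3) = 2. P is now [[1], [4]].
Step i=2: Q has 2 at row 2, column 1; remove 4 from row 2 of P and reverse-bump: 4 enters row 1 and ejects 1. So w(2) = 1. P is now [[4]].
Step i=1: Q has 1 at row 1, column 1; remove that cell from P, ejecting 4. So w(1) = 4. P is now [].

So w = 4 1 2 3 6 5 7.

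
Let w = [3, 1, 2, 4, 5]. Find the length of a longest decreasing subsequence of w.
2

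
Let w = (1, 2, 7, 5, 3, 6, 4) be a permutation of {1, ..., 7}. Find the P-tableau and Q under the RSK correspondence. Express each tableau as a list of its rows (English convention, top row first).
Insert each entry of the permutation into P by Schensted row insertion, recording in Q the position of each new cell.

Insert 1: appended to row 1. P = [[1]].
Insert 2: appended to row 1. P = [[1, 2]].
Insert 7: appended to row 1. P = [[1, 2, 7]].
Insert 5: 5 bumps 7 from row 1; 7 starts row 2. P = [[1, 2, 5], [7]].
Insert 3: 3 bumps 5 from row 1; 5 bumps 7 from row 2; 7 starts row 3. P = [[1, 2, 3], [5], [7]].
Insert 6: appended to row 1. P = [[1, 2, 3, 6], [5], [7]].
Insert 4: 4 bumps 6 from row 1; 6 appends to row 2. P = [[1, 2, 3, 4], [5, 6], [7]].

So P = [[1, 2, 3, 4], [5, 6], [7]], Q = [[1, 2, 3, 6], [4, 7], [5]].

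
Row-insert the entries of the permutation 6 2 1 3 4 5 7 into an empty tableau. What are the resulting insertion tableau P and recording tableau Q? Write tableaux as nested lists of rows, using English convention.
P = [[1, 3, 4, 5, 7], [2], [6]], Q = [[1, 4, 5, 6, 7], [2], [3]]

Insert each entry of the permutation into P by Schensted row insertion, recording in Q the position of each new cell.

Insert 6: appended to row 1. P = [[6]].
Insert 2: 2 bumps 6 from row 1; 6 starts row 2. P = [[2], [6]].
Insert 1: 1 bumps 2 from row 1; 2 bumps 6 from row 2; 6 starts row 3. P = [[1], [2], [6]].
Insert 3: appended to row 1. P = [[1, 3], [2], [6]].
Insert 4: appended to row 1. P = [[1, 3, 4], [2], [6]].
Insert 5: appended to row 1. P = [[1, 3, 4, 5], [2], [6]].
Insert 7: appended to row 1. P = [[1, 3, 4, 5, 7], [2], [6]].

So P = [[1, 3, 4, 5, 7], [2], [6]], Q = [[1, 4, 5, 6, 7], [2], [3]].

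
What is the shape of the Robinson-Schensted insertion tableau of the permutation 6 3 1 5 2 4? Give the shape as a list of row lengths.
Row-insert each entry into an empty tableau.

After inserting 6: P = [[6]].
After inserting 3: P = [[3], [6]].
After inserting 1: P = [[1], [3], [6]].
After inserting 5: P = [[1, 5], [3], [6]].
After inserting 2: P = [[1, 2], [3, 5], [6]].
After inserting 4: P = [[1, 2, 4], [3, 5], [6]].

The final insertion tableau P = [[1, 2, 4], [3, 5], [6]] has shape [3, 2, 1].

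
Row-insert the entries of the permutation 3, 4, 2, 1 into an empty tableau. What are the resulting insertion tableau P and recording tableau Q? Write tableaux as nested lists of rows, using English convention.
Insert each entry of the permutation into P by Schensted row insertion, recording in Q the position of each new cell.

After inserting 3: P = [[3]].
After inserting 4: P = [[3, 4]].
After inserting 2: P = [[2, 4], [3]].
After inserting 1: P = [[1, 4], [2], [3]].

So P = [[1, 4], [2], [3]], Q = [[1, 2], [3], [4]].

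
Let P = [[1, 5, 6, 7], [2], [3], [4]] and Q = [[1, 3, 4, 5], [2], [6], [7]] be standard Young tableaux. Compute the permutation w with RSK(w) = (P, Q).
Reverse the RSK construction: for i from n down to 1, find the cell of Q containing i, remove the entry at that cell from P, and reverse-bump it up through P; the value ejected from row 1 is w(i).

Step i=7: Q has 7 at row 4, column 1; remove 4 from row 4 of P and reverse-bump: 4 enters row 3 and ejects 3; 3 enters row 2 and ejects 2; 2 enters row 1 and ejects 1. So w(7) = 1. P is now [[2, 5, 6, 7], [3], [4]].
Step i=6: Q has 6 at row 3, column 1; remove 4 from row 3 of P and reverse-bump: 4 enters row 2 and ejects 3; 3 enters row 1 and ejects 2. So w(6) = 2. P is now [[3, 5, 6, 7], [4]].
Step i=5: Q has 5 at row 1, column 4; remove that cell from P, ejecting 7. So w(5) = 7. P is now [[3, 5, 6], [4]].
Step i=4: Q has 4 at row 1, column 3; remove that cell from P, ejecting 6. So w(4) = 6. P is now [[3, 5], [4]].
Step i=3: Q has 3 at row 1, column 2; remove that cell from P, ejecting 5. So w(3) = 5. P is now [[3], [4]].
Step i=2: Q has 2 at row 2, column 1; remove 4 from row 2 of P and reverse-bump: 4 enters row 1 and ejects 3. So w(2) = 3. P is now [[4]].
Step i=1: Q has 1 at row 1, column 1; remove that cell from P, ejecting 4. So w(1) = 4. P is now [].

So w = 4 3 5 6 7 2 1.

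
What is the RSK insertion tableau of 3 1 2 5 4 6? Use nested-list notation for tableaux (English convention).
P = [[1, 2, 4, 6], [3, 5]]

Insert 3: appended to row 1. P = [[3]].
Insert 1: 1 bumps 3 from row 1; 3 starts row 2. P = [[1], [3]].
Insert 2: appended to row 1. P = [[1, 2], [3]].
Insert 5: appended to row 1. P = [[1, 2, 5], [3]].
Insert 4: 4 bumps 5 from row 1; 5 appends to row 2. P = [[1, 2, 4], [3, 5]].
Insert 6: appended to row 1. P = [[1, 2, 4, 6], [3, 5]].

So P = [[1, 2, 4, 6], [3, 5]].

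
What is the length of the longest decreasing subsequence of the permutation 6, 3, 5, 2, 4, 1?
4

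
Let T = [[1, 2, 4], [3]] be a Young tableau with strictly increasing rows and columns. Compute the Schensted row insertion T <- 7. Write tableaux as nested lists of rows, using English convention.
[[1, 2, 4, 7], [3]]

7 is larger than every entry of row 1, so it is appended to row 1. The new tableau is [[1, 2, 4, 7], [3]].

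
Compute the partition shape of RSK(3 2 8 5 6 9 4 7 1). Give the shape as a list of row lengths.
[4, 3, 1, 1]

RSK row insertion gives P = [[1, 4, 6, 7], [2, 5, 9], [3], [8]], which has shape [4, 3, 1, 1].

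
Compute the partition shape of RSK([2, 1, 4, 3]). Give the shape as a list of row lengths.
RSK row insertion gives P = [[1, 3], [2, 4]], which has shape [2, 2].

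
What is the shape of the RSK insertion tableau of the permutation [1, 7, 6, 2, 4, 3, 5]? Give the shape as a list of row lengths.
Row-insert each entry into an empty tableau.

After inserting 1: P = [[1]].
After inserting 7: P = [[1, 7]].
After inserting 6: P = [[1, 6], [7]].
After inserting 2: P = [[1, 2], [6], [7]].
After inserting 4: P = [[1, 2, 4], [6], [7]].
After inserting 3: P = [[1, 2, 3], [4], [6], [7]].
After inserting 5: P = [[1, 2, 3, 5], [4], [6], [7]].

The final insertion tableau P = [[1, 2, 3, 5], [4], [6], [7]] has shape [4, 1, 1, 1].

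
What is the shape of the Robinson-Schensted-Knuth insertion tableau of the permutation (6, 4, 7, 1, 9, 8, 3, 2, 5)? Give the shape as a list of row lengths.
[3, 3, 2, 1]

Row-insert each entry into an empty tableau.

After inserting 6: P = [[6]].
After inserting 4: P = [[4], [6]].
After inserting 7: P = [[4, 7], [6]].
After inserting 1: P = [[1, 7], [4], [6]].
After inserting 9: P = [[1, 7, 9], [4], [6]].
After inserting 8: P = [[1, 7, 8], [4, 9], [6]].
After inserting 3: P = [[1, 3, 8], [4, 7], [6, 9]].
After inserting 2: P = [[1, 2, 8], [3, 7], [4, 9], [6]].
After inserting 5: P = [[1, 2, 5], [3, 7, 8], [4, 9], [6]].

The final insertion tableau P = [[1, 2, 5], [3, 7, 8], [4, 9], [6]] has shape [3, 3, 2, 1].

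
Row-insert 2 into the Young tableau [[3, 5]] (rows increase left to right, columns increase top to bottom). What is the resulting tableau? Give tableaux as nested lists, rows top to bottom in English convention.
[[2, 5], [3]]

In row 1, 2 replaces 3 (the leftmost entry greater than 2); 3 is bumped to row 2. 3 starts a new row 2. The new tableau is [[2, 5], [3]].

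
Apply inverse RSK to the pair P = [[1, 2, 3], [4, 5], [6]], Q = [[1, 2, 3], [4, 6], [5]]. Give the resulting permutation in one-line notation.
1 4 6 5 2 3

Reverse the RSK construction: for i from n down to 1, find the cell of Q containing i, remove the entry at that cell from P, and reverse-bump it up through P; the value ejected from row 1 is w(i).

Step i=6: Q has 6 at row 2, column 2; remove 5 from row 2 of P and reverse-bump: 5 enters row 1 and ejects 3. So w(6) = 3. P is now [[1, 2, 5], [4], [6]].
Step i=5: Q has 5 at row 3, column 1; remove 6 from row 3 of P and reverse-bump: 6 enters row 2 and ejects 4; 4 enters row 1 and ejects 2. So w(5) = 2. P is now [[1, 4, 5], [6]].
Step i=4: Q has 4 at row 2, column 1; remove 6 from row 2 of P and reverse-bump: 6 enters row 1 and ejects 5. So w(4) = 5. P is now [[1, 4, 6]].
Step i=3: Q has 3 at row 1, column 3; remove that cell from P, ejecting 6. So w(3) = 6. P is now [[1, 4]].
Step i=2: Q has 2 at row 1, column 2; remove that cell from P, ejecting 4. So w(2) = 4. P is now [[1]].
Step i=1: Q has 1 at row 1, column 1; remove that cell from P, ejecting 1. So w(1) = 1. P is now [].

So w = 1 4 6 5 2 3.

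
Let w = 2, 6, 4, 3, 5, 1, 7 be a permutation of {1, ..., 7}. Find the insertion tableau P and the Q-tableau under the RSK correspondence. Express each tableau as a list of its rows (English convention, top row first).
P = [[1, 3, 5, 7], [2], [4], [6]], Q = [[1, 2, 5, 7], [3], [4], [6]]

Insert each entry of the permutation into P by Schensted row insertion, recording in Q the position of each new cell.

After inserting 2: P = [[2]].
After inserting 6: P = [[2, 6]].
After inserting 4: P = [[2, 4], [6]].
After inserting 3: P = [[2, 3], [4], [6]].
After inserting 5: P = [[2, 3, 5], [4], [6]].
After inserting 1: P = [[1, 3, 5], [2], [4], [6]].
After inserting 7: P = [[1, 3, 5, 7], [2], [4], [6]].

So P = [[1, 3, 5, 7], [2], [4], [6]], Q = [[1, 2, 5, 7], [3], [4], [6]].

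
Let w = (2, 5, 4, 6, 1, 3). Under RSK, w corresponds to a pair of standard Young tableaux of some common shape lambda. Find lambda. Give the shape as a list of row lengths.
Row-insert each entry into an empty tableau.

After inserting 2: P = [[2]].
After inserting 5: P = [[2, 5]].
After inserting 4: P = [[2, 4], [5]].
After inserting 6: P = [[2, 4, 6], [5]].
After inserting 1: P = [[1, 4, 6], [2], [5]].
After inserting 3: P = [[1, 3, 6], [2, 4], [5]].

The final insertion tableau P = [[1, 3, 6], [2, 4], [5]] has shape [3, 2, 1].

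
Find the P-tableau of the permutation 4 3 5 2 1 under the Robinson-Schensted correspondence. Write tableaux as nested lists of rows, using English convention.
Insert 4: appended to row 1. P = [[4]].
Insert 3: 3 bumps 4 from row 1; 4 starts row 2. P = [[3], [4]].
Insert 5: appended to row 1. P = [[3, 5], [4]].
Insert 2: 2 bumps 3 from row 1; 3 bumps 4 from row 2; 4 starts row 3. P = [[2, 5], [3], [4]].
Insert 1: 1 bumps 2 from row 1; 2 bumps 3 from row 2; 3 bumps 4 from row 3; 4 starts row 4. P = [[1, 5], [2], [3], [4]].

So P = [[1, 5], [2], [3], [4]].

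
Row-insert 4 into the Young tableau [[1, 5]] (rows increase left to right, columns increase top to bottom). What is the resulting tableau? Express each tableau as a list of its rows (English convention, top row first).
In row 1, 4 replaces 5 (the leftmost entry greater than 4); 5 is bumped to row 2. 5 starts a new row 2. The new tableau is [[1, 4], [5]].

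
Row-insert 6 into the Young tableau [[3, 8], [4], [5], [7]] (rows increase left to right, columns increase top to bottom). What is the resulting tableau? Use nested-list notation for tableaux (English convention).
In row 1, 6 replaces 8 (the leftmost entry greater than 6); 8 is bumped to row 2. 8 is appended to row 2. The new tableau is [[3, 6], [4, 8], [5], [7]].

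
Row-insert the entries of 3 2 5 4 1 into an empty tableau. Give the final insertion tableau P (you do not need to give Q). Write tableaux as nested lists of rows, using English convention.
P = [[1, 4], [2, 5], [3]]

Insert 3: appended to row 1. P = [[3]].
Insert 2: 2 bumps 3 from row 1; 3 starts row 2. P = [[2], [3]].
Insert 5: appended to row 1. P = [[2, 5], [3]].
Insert 4: 4 bumps 5 from row 1; 5 appends to row 2. P = [[2, 4], [3, 5]].
Insert 1: 1 bumps 2 from row 1; 2 bumps 3 from row 2; 3 starts row 3. P = [[1, 4], [2, 5], [3]].

So P = [[1, 4], [2, 5], [3]].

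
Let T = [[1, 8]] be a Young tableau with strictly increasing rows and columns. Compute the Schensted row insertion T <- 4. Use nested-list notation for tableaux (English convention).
[[1, 4], [8]]

In row 1, 4 replaces 8 (the leftmost entry greater than 4); 8 is bumped to row 2. 8 starts a new row 2. The new tableau is [[1, 4], [8]].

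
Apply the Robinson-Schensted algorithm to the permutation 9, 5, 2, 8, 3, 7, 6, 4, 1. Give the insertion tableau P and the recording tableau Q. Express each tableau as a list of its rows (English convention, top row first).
Insert each entry of the permutation into P by Schensted row insertion, recording in Q the position of each new cell.

Insert 9: appended to row 1. P = [[9]].
Insert 5: 5 bumps 9 from row 1; 9 starts row 2. P = [[5], [9]].
Insert 2: 2 bumps 5 from row 1; 5 bumps 9 from row 2; 9 starts row 3. P = [[2], [5], [9]].
Insert 8: appended to row 1. P = [[2, 8], [5], [9]].
Insert 3: 3 bumps 8 from row 1; 8 appends to row 2. P = [[2, 3], [5, 8], [9]].
Insert 7: appended to row 1. P = [[2, 3, 7], [5, 8], [9]].
Insert 6: 6 bumps 7 from row 1; 7 bumps 8 from row 2; 8 bumps 9 from row 3; 9 starts row 4. P = [[2, 3, 6], [5, 7], [8], [9]].
Insert 4: 4 bumps 6 from row 1; 6 bumps 7 from row 2; 7 bumps 8 from row 3; 8 bumps 9 from row 4; 9 starts row 5. P = [[2, 3, 4], [5, 6], [7], [8], [9]].
Insert 1: 1 bumps 2 from row 1; 2 bumps 5 from row 2; 5 bumps 7 from row 3; 7 bumps 8 from row 4; 8 bumps 9 from row 5; 9 starts row 6. P = [[1, 3, 4], [2, 6], [5], [7], [8], [9]].

So P = [[1, 3, 4], [2, 6], [5], [7], [8], [9]], Q = [[1, 4, 6], [2, 5], [3], [7], [8], [9]].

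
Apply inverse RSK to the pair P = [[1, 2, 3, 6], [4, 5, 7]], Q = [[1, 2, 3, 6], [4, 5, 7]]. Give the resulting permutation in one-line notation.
1 4 5 2 3 7 6

Reverse the RSK construction: for i from n down to 1, find the cell of Q containing i, remove the entry at that cell from P, and reverse-bump it up through P; the value ejected from row 1 is w(i).

Step i=7: Q has 7 at row 2, column 3; remove 7 from row 2 of P and reverse-bump: 7 enters row 1 and ejects 6. So w(7) = 6. P is now [[1, 2, 3, 7], [4, 5]].
Step i=6: Q has 6 at row 1, column 4; remove that cell from P, ejecting 7. So w(6) = 7. P is now [[1, 2, 3], [4, 5]].
Step i=5: Q has 5 at row 2, column 2; remove 5 from row 2 of P and reverse-bump: 5 enters row 1 and ejects 3. So w(5) = 3. P is now [[1, 2, 5], [4]].
Step i=4: Q has 4 at row 2, column 1; remove 4 from row 2 of P and reverse-bump: 4 enters row 1 and ejects 2. So w(4) = 2. P is now [[1, 4, 5]].
Step i=3: Q has 3 at row 1, column 3; remove that cell from P, ejecting 5. So w(3) = 5. P is now [[1, 4]].
Step i=2: Q has 2 at row 1, column 2; remove that cell from P, ejecting 4. So w(2) = 4. P is now [[1]].
Step i=1: Q has 1 at row 1, column 1; remove that cell from P, ejecting 1. So w(1) = 1. P is now [].

So w = 1 4 5 2 3 7 6.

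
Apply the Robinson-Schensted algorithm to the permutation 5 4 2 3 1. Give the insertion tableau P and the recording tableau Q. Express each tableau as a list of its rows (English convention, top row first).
Insert each entry of the permutation into P by Schensted row insertion, recording in Q the position of each new cell.

After inserting 5: P = [[5]].
After inserting 4: P = [[4], [5]].
After inserting 2: P = [[2], [4], [5]].
After inserting 3: P = [[2, 3], [4], [5]].
After inserting 1: P = [[1, 3], [2], [4], [5]].

So P = [[1, 3], [2], [4], [5]], Q = [[1, 4], [2], [3], [5]].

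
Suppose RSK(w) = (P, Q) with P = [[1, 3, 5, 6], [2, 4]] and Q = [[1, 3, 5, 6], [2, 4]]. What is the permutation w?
Reverse the RSK construction: for i from n down to 1, find the cell of Q containing i, remove the entry at that cell from P, and reverse-bump it up through P; the value ejected from row 1 is w(i).

Step i=6: Q has 6 at row 1, column 4; remove that cell from P, ejecting 6. So w(6) = 6. P is now [[1, 3, 5], [2, 4]].
Step i=5: Q has 5 at row 1, column 3; remove that cell from P, ejecting 5. So w(5) = 5. P is now [[1, 3], [2, 4]].
Step i=4: Q has 4 at row 2, column 2; remove 4 from row 2 of P and reverse-bump: 4 enters row 1 and ejects 3. So w(4) = 3. P is now [[1, 4], [2]].
Step i=3: Q has 3 at row 1, column 2; remove that cell from P, ejecting 4. So w(3) = 4. P is now [[1], [2]].
Step i=2: Q has 2 at row 2, column 1; remove 2 from row 2 of P and reverse-bump: 2 enters row 1 and ejects 1. So w(2) = 1. P is now [[2]].
Step i=1: Q has 1 at row 1, column 1; remove that cell from P, ejecting 2. So w(1) = 2. P is now [].

So w = 2 1 4 3 5 6.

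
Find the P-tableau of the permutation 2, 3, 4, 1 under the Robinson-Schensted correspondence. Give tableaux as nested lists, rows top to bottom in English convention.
Insert 2: appended to row 1. P = [[2]].
Insert 3: appended to row 1. P = [[2, 3]].
Insert 4: appended to row 1. P = [[2, 3, 4]].
Insert 1: 1 bumps 2 from row 1; 2 starts row 2. P = [[1, 3, 4], [2]].

So P = [[1, 3, 4], [2]].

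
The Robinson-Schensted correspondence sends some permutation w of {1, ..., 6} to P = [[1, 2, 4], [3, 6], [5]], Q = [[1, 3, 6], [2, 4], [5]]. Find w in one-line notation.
5 1 6 3 2 4

Reverse the RSK construction: for i from n down to 1, find the cell of Q containing i, remove the entry at that cell from P, and reverse-bump it up through P; the value ejected from row 1 is w(i).

Step i=6: Q has 6 at row 1, column 3; remove that cell from P, ejecting 4. So w(6) = 4. P is now [[1, 2], [3, 6], [5]].
Step i=5: Q has 5 at row 3, column 1; remove 5 from row 3 of P and reverse-bump: 5 enters row 2 and ejects 3; 3 enters row 1 and ejects 2. So w(5) = 2. P is now [[1, 3], [5, 6]].
Step i=4: Q has 4 at row 2, column 2; remove 6 from row 2 of P and reverse-bump: 6 enters row 1 and ejects 3. So w(4) = 3. P is now [[1, 6], [5]].
Step i=3: Q has 3 at row 1, column 2; remove that cell from P, ejecting 6. So w(3) = 6. P is now [[1], [5]].
Step i=2: Q has 2 at row 2, column 1; remove 5 from row 2 of P and reverse-bump: 5 enters row 1 and ejects 1. So w(2) = 1. P is now [[5]].
Step i=1: Q has 1 at row 1, column 1; remove that cell from P, ejecting 5. So w(1) = 5. P is now [].

So w = 5 1 6 3 2 4.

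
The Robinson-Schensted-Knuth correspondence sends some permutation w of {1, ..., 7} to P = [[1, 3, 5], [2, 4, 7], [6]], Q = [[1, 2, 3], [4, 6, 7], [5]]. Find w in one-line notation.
Reverse the RSK construction: for i from n down to 1, find the cell of Q containing i, remove the entry at that cell from P, and reverse-bump it up through P; the value ejected from row 1 is w(i).

Step i=7: Q has 7 at row 2, column 3; remove 7 from row 2 of P and reverse-bump: 7 enters row 1 and ejects 5. So w(7) = 5. P is now [[1, 3, 7], [2, 4], [6]].
Step i=6: Q has 6 at row 2, column 2; remove 4 from row 2 of P and reverse-bump: 4 enters row 1 and ejects 3. So w(6) = 3. P is now [[1, 4, 7], [2], [6]].
Step i=5: Q has 5 at row 3, column 1; remove 6 from row 3 of P and reverse-bump: 6 enters row 2 and ejects 2; 2 enters row 1 and ejects 1. So w(5) = 1. P is now [[2, 4, 7], [6]].
Step i=4: Q has 4 at row 2, column 1; remove 6 from row 2 of P and reverse-bump: 6 enters row 1 and ejects 4. So w(4) = 4. P is now [[2, 6, 7]].
Step i=3: Q has 3 at row 1, column 3; remove that cell from P, ejecting 7. So w(3) = 7. P is now [[2, 6]].
Step i=2: Q has 2 at row 1, column 2; remove that cell from P, ejecting 6. So w(2) = 6. P is now [[2]].
Step i=1: Q has 1 at row 1, column 1; remove that cell from P, ejecting 2. So w(1) = 2. P is now [].

So w = 2 6 7 4 1 3 5.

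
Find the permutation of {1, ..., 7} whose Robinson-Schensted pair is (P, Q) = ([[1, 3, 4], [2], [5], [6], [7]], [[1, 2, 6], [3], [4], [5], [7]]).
Reverse the RSK construction: for i from n down to 1, find the cell of Q containing i, remove the entry at that cell from P, and reverse-bump it up through P; the value ejected from row 1 is w(i).

Step i=7: Q has 7 at row 5, column 1; remove 7 from row 5 of P and reverse-bump: 7 enters row 4 and ejects 6; 6 enters row 3 and ejects 5; 5 enters row 2 and ejects 2; 2 enters row 1 and ejects 1. So w(7) = 1. P is now [[2, 3, 4], [5], [6], [7]].
Step i=6: Q has 6 at row 1, column 3; remove that cell from P, ejecting 4. So w(6) = 4. P is now [[2, 3], [5], [6], [7]].
Step i=5: Q has 5 at row 4, column 1; remove 7 from row 4 of P and reverse-bump: 7 enters row 3 and ejects 6; 6 enters row 2 and ejects 5; 5 enters row 1 and ejects 3. So w(5) = 3. P is now [[2, 5], [6], [7]].
Step i=4: Q has 4 at row 3, column 1; remove 7 from row 3 of P and reverse-bump: 7 enters row 2 and ejects 6; 6 enters row 1 and ejects 5. So w(4) = 5. P is now [[2, 6], [7]].
Step i=3: Q has 3 at row 2, column 1; remove 7 from row 2 of P and reverse-bump: 7 enters row 1 and ejects 6. So w(3) = 6. P is now [[2, 7]].
Step i=2: Q has 2 at row 1, column 2; remove that cell from P, ejecting 7. So w(2) = 7. P is now [[2]].
Step i=1: Q has 1 at row 1, column 1; remove that cell from P, ejecting 2. So w(1) = 2. P is now [].

So w = 2 7 6 5 3 4 1.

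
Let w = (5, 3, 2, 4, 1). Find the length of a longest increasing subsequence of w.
2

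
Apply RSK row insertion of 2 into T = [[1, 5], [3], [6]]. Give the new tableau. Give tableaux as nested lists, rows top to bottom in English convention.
[[1, 2], [3, 5], [6]]

In row 1, 2 replaces 5 (the leftmost entry greater than 2); 5 is bumped to row 2. 5 is appended to row 2. The new tableau is [[1, 2], [3, 5], [6]].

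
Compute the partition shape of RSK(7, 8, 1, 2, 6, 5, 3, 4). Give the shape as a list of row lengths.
RSK row insertion gives P = [[1, 2, 3, 4], [5, 8], [6], [7]], which has shape [4, 2, 1, 1].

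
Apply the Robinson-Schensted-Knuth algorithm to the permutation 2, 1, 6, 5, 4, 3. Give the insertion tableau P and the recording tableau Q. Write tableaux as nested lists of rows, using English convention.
P = [[1, 3], [2, 4], [5], [6]], Q = [[1, 3], [2, 4], [5], [6]]

Insert each entry of the permutation into P by Schensted row insertion, recording in Q the position of each new cell.

Insert 2: appended to row 1. P = [[2]], Q = [[1]].
Insert 1: 1 bumps 2 from row 1; 2 starts row 2. P = [[1], [2]], Q = [[1], [2]].
Insert 6: appended to row 1. P = [[1, 6], [2]], Q = [[1, 3], [2]].
Insert 5: 5 bumps 6 from row 1; 6 appends to row 2. P = [[1, 5], [2, 6]], Q = [[1, 3], [2, 4]].
Insert 4: 4 bumps 5 from row 1; 5 bumps 6 from row 2; 6 starts row 3. P = [[1, 4], [2, 5], [6]], Q = [[1, 3], [2, 4], [5]].
Insert 3: 3 bumps 4 from row 1; 4 bumps 5 from row 2; 5 bumps 6 from row 3; 6 starts row 4. P = [[1, 3], [2, 4], [5], [6]], Q = [[1, 3], [2, 4], [5], [6]].

So P = [[1, 3], [2, 4], [5], [6]], Q = [[1, 3], [2, 4], [5], [6]].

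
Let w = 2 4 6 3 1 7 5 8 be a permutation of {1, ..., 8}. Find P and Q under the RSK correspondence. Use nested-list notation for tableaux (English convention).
P = [[1, 3, 5, 7, 8], [2, 6], [4]], Q = [[1, 2, 3, 6, 8], [4, 7], [5]]

Insert each entry of the permutation into P by Schensted row insertion, recording in Q the position of each new cell.

Insert 2: appended to row 1. P = [[2]], Q = [[1]].
Insert 4: appended to row 1. P = [[2, 4]], Q = [[1, 2]].
Insert 6: appended to row 1. P = [[2, 4, 6]], Q = [[1, 2, 3]].
Insert 3: 3 bumps 4 from row 1; 4 starts row 2. P = [[2, 3, 6], [4]], Q = [[1, 2, 3], [4]].
Insert 1: 1 bumps 2 from row 1; 2 bumps 4 from row 2; 4 starts row 3. P = [[1, 3, 6], [2], [4]], Q = [[1, 2, 3], [4], [5]].
Insert 7: appended to row 1. P = [[1, 3, 6, 7], [2], [4]], Q = [[1, 2, 3, 6], [4], [5]].
Insert 5: 5 bumps 6 from row 1; 6 appends to row 2. P = [[1, 3, 5, 7], [2, 6], [4]], Q = [[1, 2, 3, 6], [4, 7], [5]].
Insert 8: appended to row 1. P = [[1, 3, 5, 7, 8], [2, 6], [4]], Q = [[1, 2, 3, 6, 8], [4, 7], [5]].

So P = [[1, 3, 5, 7, 8], [2, 6], [4]], Q = [[1, 2, 3, 6, 8], [4, 7], [5]].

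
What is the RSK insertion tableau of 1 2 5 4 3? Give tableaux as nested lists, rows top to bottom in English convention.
P = [[1, 2, 3], [4], [5]]

Insert 1: appended to row 1. P = [[1]].
Insert 2: appended to row 1. P = [[1, 2]].
Insert 5: appended to row 1. P = [[1, 2, 5]].
Insert 4: 4 bumps 5 from row 1; 5 starts row 2. P = [[1, 2, 4], [5]].
Insert 3: 3 bumps 4 from row 1; 4 bumps 5 from row 2; 5 starts row 3. P = [[1, 2, 3], [4], [5]].

So P = [[1, 2, 3], [4], [5]].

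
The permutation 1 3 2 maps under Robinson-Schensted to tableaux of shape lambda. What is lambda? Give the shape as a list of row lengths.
RSK row insertion gives P = [[1, 2], [3]], which has shape [2, 1].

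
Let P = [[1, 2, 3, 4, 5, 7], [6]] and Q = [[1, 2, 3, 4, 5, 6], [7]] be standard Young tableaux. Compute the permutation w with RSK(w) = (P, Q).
1 2 3 4 6 7 5

Reverse the RSK construction: for i from n down to 1, find the cell of Q containing i, remove the entry at that cell from P, and reverse-bump it up through P; the value ejected from row 1 is w(i).

Step i=7: Q has 7 at row 2, column 1; remove 6 from row 2 of P and reverse-bump: 6 enters row 1 and ejects 5. So w(7) = 5. P is now [[1, 2, 3, 4, 6, 7]].
Step i=6: Q has 6 at row 1, column 6; remove that cell from P, ejecting 7. So w(6) = 7. P is now [[1, 2, 3, 4, 6]].
Step i=5: Q has 5 at row 1, column 5; remove that cell from P, ejecting 6. So w(5) = 6. P is now [[1, 2, 3, 4]].
Step i=4: Q has 4 at row 1, column 4; remove that cell from P, ejecting 4. So w(4) = 4. P is now [[1, 2, 3]].
Step i=3: Q has 3 at row 1, column 3; remove that cell from P, ejecting 3. So w(3) = 3. P is now [[1, 2]].
Step i=2: Q has 2 at row 1, column 2; remove that cell from P, ejecting 2. So w(2) = 2. P is now [[1]].
Step i=1: Q has 1 at row 1, column 1; remove that cell from P, ejecting 1. So w(1) = 1. P is now [].

So w = 1 2 3 4 6 7 5.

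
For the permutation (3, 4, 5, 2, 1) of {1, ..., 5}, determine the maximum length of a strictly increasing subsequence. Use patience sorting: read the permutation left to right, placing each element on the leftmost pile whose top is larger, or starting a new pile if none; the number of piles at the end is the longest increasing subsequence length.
3

3: new pile. tops = [3]
4: new pile. tops = [3, 4]
5: new pile. tops = [3, 4, 5]
2: onto pile 1 (replacing 3). tops = [2, 4, 5]
1: onto pile 1 (replacing 2). tops = [1, 4, 5]

3 piles, so the longest increasing subsequence has length 3.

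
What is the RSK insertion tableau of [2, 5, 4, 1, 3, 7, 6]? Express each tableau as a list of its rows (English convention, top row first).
After inserting 2: P = [[2]].
After inserting 5: P = [[2, 5]].
After inserting 4: P = [[2, 4], [5]].
After inserting 1: P = [[1, 4], [2], [5]].
After inserting 3: P = [[1, 3], [2, 4], [5]].
After inserting 7: P = [[1, 3, 7], [2, 4], [5]].
After inserting 6: P = [[1, 3, 6], [2, 4, 7], [5]].

So P = [[1, 3, 6], [2, 4, 7], [5]].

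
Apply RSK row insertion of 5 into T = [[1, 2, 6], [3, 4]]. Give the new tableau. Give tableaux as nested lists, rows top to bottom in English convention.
In row 1, 5 replaces 6 (the leftmost entry greater than 5); 6 is bumped to row 2. 6 is appended to row 2. The new tableau is [[1, 2, 5], [3, 4, 6]].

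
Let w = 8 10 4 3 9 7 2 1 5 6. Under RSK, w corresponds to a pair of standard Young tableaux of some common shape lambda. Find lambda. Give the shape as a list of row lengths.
RSK row insertion gives P = [[1, 5, 6], [2, 7], [3, 9], [4, 10], [8]], which has shape [3, 2, 2, 2, 1].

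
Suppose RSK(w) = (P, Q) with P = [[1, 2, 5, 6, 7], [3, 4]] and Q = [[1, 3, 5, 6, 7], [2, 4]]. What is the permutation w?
3 1 4 2 5 6 7

Reverse the RSK construction: for i from n down to 1, find the cell of Q containing i, remove the entry at that cell from P, and reverse-bump it up through P; the value ejected from row 1 is w(i).

Step i=7: Q has 7 at row 1, column 5; remove that cell from P, ejecting 7. So w(7) = 7. P is now [[1, 2, 5, 6], [3, 4]].
Step i=6: Q has 6 at row 1, column 4; remove that cell from P, ejecting 6. So w(6) = 6. P is now [[1, 2, 5], [3, 4]].
Step i=5: Q has 5 at row 1, column 3; remove that cell from P, ejecting 5. So w(5) = 5. P is now [[1, 2], [3, 4]].
Step i=4: Q has 4 at row 2, column 2; remove 4 from row 2 of P and reverse-bump: 4 enters row 1 and ejects 2. So w(4) = 2. P is now [[1, 4], [3]].
Step i=3: Q has 3 at row 1, column 2; remove that cell from P, ejecting 4. So w(3) = 4. P is now [[1], [3]].
Step i=2: Q has 2 at row 2, column 1; remove 3 from row 2 of P and reverse-bump: 3 enters row 1 and ejects 1. So w(2) = 1. P is now [[3]].
Step i=1: Q has 1 at row 1, column 1; remove that cell from P, ejecting 3. So w(1) = 3. P is now [].

So w = 3 1 4 2 5 6 7.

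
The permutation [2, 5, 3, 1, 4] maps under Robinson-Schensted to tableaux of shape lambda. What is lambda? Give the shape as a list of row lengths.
[3, 1, 1]

RSK row insertion gives P = [[1, 3, 4], [2], [5]], which has shape [3, 1, 1].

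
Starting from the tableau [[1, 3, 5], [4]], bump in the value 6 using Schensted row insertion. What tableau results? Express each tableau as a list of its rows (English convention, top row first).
[[1, 3, 5, 6], [4]]

6 is larger than every entry of row 1, so it is appended to row 1. The new tableau is [[1, 3, 5, 6], [4]].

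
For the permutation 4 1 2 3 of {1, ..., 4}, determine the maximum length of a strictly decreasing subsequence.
2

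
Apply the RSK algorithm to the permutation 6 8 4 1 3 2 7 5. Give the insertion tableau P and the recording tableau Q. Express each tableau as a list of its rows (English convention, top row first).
P = [[1, 2, 5], [3, 7], [4, 8], [6]], Q = [[1, 2, 7], [3, 5], [4, 8], [6]]

Insert each entry of the permutation into P by Schensted row insertion, recording in Q the position of each new cell.

Insert 6: appended to row 1. P = [[6]].
Insert 8: appended to row 1. P = [[6, 8]].
Insert 4: 4 bumps 6 from row 1; 6 starts row 2. P = [[4, 8], [6]].
Insert 1: 1 bumps 4 from row 1; 4 bumps 6 from row 2; 6 starts row 3. P = [[1, 8], [4], [6]].
Insert 3: 3 bumps 8 from row 1; 8 appends to row 2. P = [[1, 3], [4, 8], [6]].
Insert 2: 2 bumps 3 from row 1; 3 bumps 4 from row 2; 4 bumps 6 from row 3; 6 starts row 4. P = [[1, 2], [3, 8], [4], [6]].
Insert 7: appended to row 1. P = [[1, 2, 7], [3, 8], [4], [6]].
Insert 5: 5 bumps 7 from row 1; 7 bumps 8 from row 2; 8 appends to row 3. P = [[1, 2, 5], [3, 7], [4, 8], [6]].

So P = [[1, 2, 5], [3, 7], [4, 8], [6]], Q = [[1, 2, 7], [3, 5], [4, 8], [6]].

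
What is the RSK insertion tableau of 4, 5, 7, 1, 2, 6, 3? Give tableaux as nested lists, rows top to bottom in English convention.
After inserting 4: P = [[4]].
After inserting 5: P = [[4, 5]].
After inserting 7: P = [[4, 5, 7]].
After inserting 1: P = [[1, 5, 7], [4]].
After inserting 2: P = [[1, 2, 7], [4, 5]].
After inserting 6: P = [[1, 2, 6], [4, 5, 7]].
After inserting 3: P = [[1, 2, 3], [4, 5, 6], [7]].

So P = [[1, 2, 3], [4, 5, 6], [7]].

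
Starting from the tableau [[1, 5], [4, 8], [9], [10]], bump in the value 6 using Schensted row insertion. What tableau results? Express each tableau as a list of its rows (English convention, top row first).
6 is larger than every entry of row 1, so it is appended to row 1. The new tableau is [[1, 5, 6], [4, 8], [9], [10]].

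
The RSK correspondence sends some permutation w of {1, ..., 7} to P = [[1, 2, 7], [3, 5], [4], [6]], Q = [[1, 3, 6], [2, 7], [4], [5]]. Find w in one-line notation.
6 4 5 3 1 7 2

Reverse the RSK construction: for i from n down to 1, find the cell of Q containing i, remove the entry at that cell from P, and reverse-bump it up through P; the value ejected from row 1 is w(i).

Step i=7: Q has 7 at row 2, column 2; remove 5 from row 2 of P and reverse-bump: 5 enters row 1 and ejects 2. So w(7) = 2. P is now [[1, 5, 7], [3], [4], [6]].
Step i=6: Q has 6 at row 1, column 3; remove that cell from P, ejecting 7. So w(6) = 7. P is now [[1, 5], [3], [4], [6]].
Step i=5: Q has 5 at row 4, column 1; remove 6 from row 4 of P and reverse-bump: 6 enters row 3 and ejects 4; 4 enters row 2 and ejects 3; 3 enters row 1 and ejects 1. So w(5) = 1. P is now [[3, 5], [4], [6]].
Step i=4: Q has 4 at row 3, column 1; remove 6 from row 3 of P and reverse-bump: 6 enters row 2 and ejects 4; 4 enters row 1 and ejects 3. So w(4) = 3. P is now [[4, 5], [6]].
Step i=3: Q has 3 at row 1, column 2; remove that cell from P, ejecting 5. So w(3) = 5. P is now [[4], [6]].
Step i=2: Q has 2 at row 2, column 1; remove 6 from row 2 of P and reverse-bump: 6 enters row 1 and ejects 4. So w(2) = 4. P is now [[6]].
Step i=1: Q has 1 at row 1, column 1; remove that cell from P, ejecting 6. So w(1) = 6. P is now [].

So w = 6 4 5 3 1 7 2.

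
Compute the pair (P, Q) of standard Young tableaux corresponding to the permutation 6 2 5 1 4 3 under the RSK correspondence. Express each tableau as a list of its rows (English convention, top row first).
P = [[1, 3], [2, 4], [5], [6]], Q = [[1, 3], [2, 5], [4], [6]]

Insert each entry of the permutation into P by Schensted row insertion, recording in Q the position of each new cell.

Insert 6: appended to row 1. P = [[6]].
Insert 2: 2 bumps 6 from row 1; 6 starts row 2. P = [[2], [6]].
Insert 5: appended to row 1. P = [[2, 5], [6]].
Insert 1: 1 bumps 2 from row 1; 2 bumps 6 from row 2; 6 starts row 3. P = [[1, 5], [2], [6]].
Insert 4: 4 bumps 5 from row 1; 5 appends to row 2. P = [[1, 4], [2, 5], [6]].
Insert 3: 3 bumps 4 from row 1; 4 bumps 5 from row 2; 5 bumps 6 from row 3; 6 starts row 4. P = [[1, 3], [2, 4], [5], [6]].

So P = [[1, 3], [2, 4], [5], [6]], Q = [[1, 3], [2, 5], [4], [6]].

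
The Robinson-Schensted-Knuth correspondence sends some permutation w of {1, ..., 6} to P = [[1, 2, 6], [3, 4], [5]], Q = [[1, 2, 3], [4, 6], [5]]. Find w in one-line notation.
Reverse the RSK construction: for i from n down to 1, find the cell of Q containing i, remove the entry at that cell from P, and reverse-bump it up through P; the value ejected from row 1 is w(i).

Step i=6: Q has 6 at row 2, column 2; remove 4 from row 2 of P and reverse-bump: 4 enters row 1 and ejects 2. So w(6) = 2. P is now [[1, 4, 6], [3], [5]].
Step i=5: Q has 5 at row 3, column 1; remove 5 from row 3 of P and reverse-bump: 5 enters row 2 and ejects 3; 3 enters row 1 and ejects 1. So w(5) = 1. P is now [[3, 4, 6], [5]].
Step i=4: Q has 4 at row 2, column 1; remove 5 from row 2 of P and reverse-bump: 5 enters row 1 and ejects 4. So w(4) = 4. P is now [[3, 5, 6]].
Step i=3: Q has 3 at row 1, column 3; remove that cell from P, ejecting 6. So w(3) = 6. P is now [[3, 5]].
Step i=2: Q has 2 at row 1, column 2; remove that cell from P, ejecting 5. So w(2) = 5. P is now [[3]].
Step i=1: Q has 1 at row 1, column 1; remove that cell from P, ejecting 3. So w(1) = 3. P is now [].

So w = 3 5 6 4 1 2.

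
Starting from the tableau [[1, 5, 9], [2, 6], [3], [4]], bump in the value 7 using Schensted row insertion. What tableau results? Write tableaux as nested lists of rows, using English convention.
In row 1, 7 replaces 9 (the leftmost entry greater than 7); 9 is bumped to row 2. 9 is appended to row 2. The new tableau is [[1, 5, 7], [2, 6, 9], [3], [4]].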